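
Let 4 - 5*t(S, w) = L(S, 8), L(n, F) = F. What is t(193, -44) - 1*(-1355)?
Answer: 6771/5 ≈ 1354.2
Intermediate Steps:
t(S, w) = -⅘ (t(S, w) = ⅘ - ⅕*8 = ⅘ - 8/5 = -⅘)
t(193, -44) - 1*(-1355) = -⅘ - 1*(-1355) = -⅘ + 1355 = 6771/5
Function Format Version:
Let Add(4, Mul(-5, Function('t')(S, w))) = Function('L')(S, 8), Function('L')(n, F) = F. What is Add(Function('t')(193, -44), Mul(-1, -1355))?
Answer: Rational(6771, 5) ≈ 1354.2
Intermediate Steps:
Function('t')(S, w) = Rational(-4, 5) (Function('t')(S, w) = Add(Rational(4, 5), Mul(Rational(-1, 5), 8)) = Add(Rational(4, 5), Rational(-8, 5)) = Rational(-4, 5))
Add(Function('t')(193, -44), Mul(-1, -1355)) = Add(Rational(-4, 5), Mul(-1, -1355)) = Add(Rational(-4, 5), 1355) = Rational(6771, 5)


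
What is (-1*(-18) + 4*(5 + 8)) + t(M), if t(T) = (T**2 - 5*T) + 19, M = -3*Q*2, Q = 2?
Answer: 293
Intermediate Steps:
M = -12 (M = -3*2*2 = -6*2 = -12)
t(T) = 19 + T**2 - 5*T
(-1*(-18) + 4*(5 + 8)) + t(M) = (-1*(-18) + 4*(5 + 8)) + (19 + (-12)**2 - 5*(-12)) = (18 + 4*13) + (19 + 144 + 60) = (18 + 52) + 223 = 70 + 223 = 293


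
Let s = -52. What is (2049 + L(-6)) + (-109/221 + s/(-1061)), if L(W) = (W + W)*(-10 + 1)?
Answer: 505671360/234481 ≈ 2156.6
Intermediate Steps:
L(W) = -18*W (L(W) = (2*W)*(-9) = -18*W)
(2049 + L(-6)) + (-109/221 + s/(-1061)) = (2049 - 18*(-6)) + (-109/221 - 52/(-1061)) = (2049 + 108) + (-109*1/221 - 52*(-1/1061)) = 2157 + (-109/221 + 52/1061) = 2157 - 104157/234481 = 505671360/234481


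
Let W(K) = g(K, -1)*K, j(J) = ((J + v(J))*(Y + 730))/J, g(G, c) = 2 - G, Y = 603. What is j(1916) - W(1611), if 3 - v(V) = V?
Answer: 4966465683/1916 ≈ 2.5921e+6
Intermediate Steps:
v(V) = 3 - V
j(J) = 3999/J (j(J) = ((J + (3 - J))*(603 + 730))/J = (3*1333)/J = 3999/J)
W(K) = K*(2 - K) (W(K) = (2 - K)*K = K*(2 - K))
j(1916) - W(1611) = 3999/1916 - 1611*(2 - 1*1611) = 3999*(1/1916) - 1611*(2 - 1611) = 3999/1916 - 1611*(-1609) = 3999/1916 - 1*(-2592099) = 3999/1916 + 2592099 = 4966465683/1916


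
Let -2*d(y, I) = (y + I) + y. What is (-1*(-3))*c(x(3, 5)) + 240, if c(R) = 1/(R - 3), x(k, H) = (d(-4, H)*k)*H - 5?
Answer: 6966/29 ≈ 240.21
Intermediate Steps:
d(y, I) = -y - I/2 (d(y, I) = -((y + I) + y)/2 = -((I + y) + y)/2 = -(I + 2*y)/2 = -y - I/2)
x(k, H) = -5 + H*k*(4 - H/2) (x(k, H) = ((-1*(-4) - H/2)*k)*H - 5 = ((4 - H/2)*k)*H - 5 = (k*(4 - H/2))*H - 5 = H*k*(4 - H/2) - 5 = -5 + H*k*(4 - H/2))
c(R) = 1/(-3 + R)
(-1*(-3))*c(x(3, 5)) + 240 = (-1*(-3))/(-3 + (-5 - ½*5*3*(-8 + 5))) + 240 = 3/(-3 + (-5 - ½*5*3*(-3))) + 240 = 3/(-3 + (-5 + 45/2)) + 240 = 3/(-3 + 35/2) + 240 = 3/(29/2) + 240 = 3*(2/29) + 240 = 6/29 + 240 = 6966/29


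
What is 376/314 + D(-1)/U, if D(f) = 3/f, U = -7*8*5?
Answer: 53111/43960 ≈ 1.2082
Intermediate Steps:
U = -280 (U = -56*5 = -280)
376/314 + D(-1)/U = 376/314 + (3/(-1))/(-280) = 376*(1/314) + (3*(-1))*(-1/280) = 188/157 - 3*(-1/280) = 188/157 + 3/280 = 53111/43960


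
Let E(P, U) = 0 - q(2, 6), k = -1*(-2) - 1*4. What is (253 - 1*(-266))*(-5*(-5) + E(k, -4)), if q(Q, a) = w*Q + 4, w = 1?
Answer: 9861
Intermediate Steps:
q(Q, a) = 4 + Q (q(Q, a) = 1*Q + 4 = Q + 4 = 4 + Q)
k = -2 (k = 2 - 4 = -2)
E(P, U) = -6 (E(P, U) = 0 - (4 + 2) = 0 - 1*6 = 0 - 6 = -6)
(253 - 1*(-266))*(-5*(-5) + E(k, -4)) = (253 - 1*(-266))*(-5*(-5) - 6) = (253 + 266)*(25 - 6) = 519*19 = 9861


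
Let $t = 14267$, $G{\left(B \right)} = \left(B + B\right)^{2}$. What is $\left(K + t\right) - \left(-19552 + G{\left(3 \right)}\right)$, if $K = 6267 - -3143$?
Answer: $43193$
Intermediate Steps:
$G{\left(B \right)} = 4 B^{2}$ ($G{\left(B \right)} = \left(2 B\right)^{2} = 4 B^{2}$)
$K = 9410$ ($K = 6267 + 3143 = 9410$)
$\left(K + t\right) - \left(-19552 + G{\left(3 \right)}\right) = \left(9410 + 14267\right) + \left(19552 - 4 \cdot 3^{2}\right) = 23677 + \left(19552 - 4 \cdot 9\right) = 23677 + \left(19552 - 36\right) = 23677 + 19516 = 43193$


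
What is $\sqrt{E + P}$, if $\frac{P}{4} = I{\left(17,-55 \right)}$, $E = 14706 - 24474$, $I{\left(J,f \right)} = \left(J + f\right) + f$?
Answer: $26 i \sqrt{15} \approx 100.7 i$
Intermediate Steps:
$I{\left(J,f \right)} = J + 2 f$
$E = -9768$
$P = -372$ ($P = 4 \left(17 + 2 \left(-55\right)\right) = 4 \left(17 - 110\right) = 4 \left(-93\right) = -372$)
$\sqrt{E + P} = \sqrt{-9768 - 372} = \sqrt{-10140} = 26 i \sqrt{15}$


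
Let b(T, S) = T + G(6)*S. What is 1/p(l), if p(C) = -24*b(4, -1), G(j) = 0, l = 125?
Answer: -1/96 ≈ -0.010417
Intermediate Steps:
b(T, S) = T (b(T, S) = T + 0*S = T + 0 = T)
p(C) = -96 (p(C) = -24*4 = -96)
1/p(l) = 1/(-96) = -1/96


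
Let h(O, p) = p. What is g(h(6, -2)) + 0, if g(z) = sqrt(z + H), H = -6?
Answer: 2*I*sqrt(2) ≈ 2.8284*I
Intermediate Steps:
g(z) = sqrt(-6 + z) (g(z) = sqrt(z - 6) = sqrt(-6 + z))
g(h(6, -2)) + 0 = sqrt(-6 - 2) + 0 = sqrt(-8) + 0 = 2*I*sqrt(2) + 0 = 2*I*sqrt(2)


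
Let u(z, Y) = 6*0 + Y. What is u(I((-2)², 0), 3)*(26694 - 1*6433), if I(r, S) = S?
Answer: 60783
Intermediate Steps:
u(z, Y) = Y (u(z, Y) = 0 + Y = Y)
u(I((-2)², 0), 3)*(26694 - 1*6433) = 3*(26694 - 1*6433) = 3*(26694 - 6433) = 3*20261 = 60783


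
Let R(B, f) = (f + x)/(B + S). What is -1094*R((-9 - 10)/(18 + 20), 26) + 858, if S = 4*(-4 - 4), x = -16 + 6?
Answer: 90778/65 ≈ 1396.6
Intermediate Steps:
x = -10
S = -32 (S = 4*(-8) = -32)
R(B, f) = (-10 + f)/(-32 + B) (R(B, f) = (f - 10)/(B - 32) = (-10 + f)/(-32 + B))
-1094*R((-9 - 10)/(18 + 20), 26) + 858 = -1094*(-10 + 26)/(-32 + (-9 - 10)/(18 + 20)) + 858 = -1094*16/(-32 - 19/38) + 858 = -1094*16/(-32 - 19*1/38) + 858 = -1094*16/(-32 - 1/2) + 858 = -1094*16/(-65/2) + 858 = -(-2188)*16/65 + 858 = -1094*(-32/65) + 858 = 35008/65 + 858 = 90778/65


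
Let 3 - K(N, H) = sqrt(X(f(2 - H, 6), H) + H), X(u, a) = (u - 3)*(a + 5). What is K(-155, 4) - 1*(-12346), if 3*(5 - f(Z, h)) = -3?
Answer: 12349 - sqrt(31) ≈ 12343.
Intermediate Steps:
f(Z, h) = 6 (f(Z, h) = 5 - 1/3*(-3) = 5 + 1 = 6)
X(u, a) = (-3 + u)*(5 + a)
K(N, H) = 3 - sqrt(15 + 4*H) (K(N, H) = 3 - sqrt((-15 - 3*H + 5*6 + H*6) + H) = 3 - sqrt((-15 - 3*H + 30 + 6*H) + H) = 3 - sqrt((15 + 3*H) + H) = 3 - sqrt(15 + 4*H))
K(-155, 4) - 1*(-12346) = (3 - sqrt(15 + 4*4)) - 1*(-12346) = (3 - sqrt(15 + 16)) + 12346 = (3 - sqrt(31)) + 12346 = 12349 - sqrt(31)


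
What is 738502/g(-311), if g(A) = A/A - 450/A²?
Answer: 71428651942/96271 ≈ 7.4195e+5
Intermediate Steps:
g(A) = 1 - 450/A²
738502/g(-311) = 738502/(1 - 450/(-311)²) = 738502/(1 - 450*1/96721) = 738502/(1 - 450/96721) = 738502/(96271/96721) = 738502*(96721/96271) = 71428651942/96271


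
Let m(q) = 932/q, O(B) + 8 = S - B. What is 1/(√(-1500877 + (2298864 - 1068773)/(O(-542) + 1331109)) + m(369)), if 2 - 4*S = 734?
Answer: 50877749520/30233263392552001 - 90774*I*√73909213685268065/30233263392552001 ≈ 1.6828e-6 - 0.00081625*I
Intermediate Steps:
S = -183 (S = ½ - ¼*734 = ½ - 367/2 = -183)
O(B) = -191 - B (O(B) = -8 + (-183 - B) = -191 - B)
1/(√(-1500877 + (2298864 - 1068773)/(O(-542) + 1331109)) + m(369)) = 1/(√(-1500877 + (2298864 - 1068773)/((-191 - 1*(-542)) + 1331109)) + 932/369) = 1/(√(-1500877 + 1230091/((-191 + 542) + 1331109)) + 932*(1/369)) = 1/(√(-1500877 + 1230091/(351 + 1331109)) + 932/369) = 1/(√(-1500877 + 1230091/1331460) + 932/369) = 1/(√(-1998356460329/1331460) + 932/369) = 1/(I*√73909213685268065/221910 + 932/369) = 1/(932/369 + I*√73909213685268065/221910)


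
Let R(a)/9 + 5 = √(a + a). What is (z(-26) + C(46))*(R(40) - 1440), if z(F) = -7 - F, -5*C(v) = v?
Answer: -14553 + 1764*√5/5 ≈ -13764.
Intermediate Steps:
C(v) = -v/5
R(a) = -45 + 9*√2*√a (R(a) = -45 + 9*√(a + a) = -45 + 9*√(2*a) = -45 + 9*(√2*√a) = -45 + 9*√2*√a)
(z(-26) + C(46))*(R(40) - 1440) = ((-7 - 1*(-26)) - ⅕*46)*((-45 + 9*√2*√40) - 1440) = ((-7 + 26) - 46/5)*((-45 + 9*√2*(2*√10)) - 1440) = (19 - 46/5)*((-45 + 36*√5) - 1440) = 49*(-1485 + 36*√5)/5 = -14553 + 1764*√5/5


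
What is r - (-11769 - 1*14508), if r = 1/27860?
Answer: 732077221/27860 ≈ 26277.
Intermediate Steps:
r = 1/27860 ≈ 3.5894e-5
r - (-11769 - 1*14508) = 1/27860 - (-11769 - 1*14508) = 1/27860 - (-11769 - 14508) = 1/27860 - 1*(-26277) = 1/27860 + 26277 = 732077221/27860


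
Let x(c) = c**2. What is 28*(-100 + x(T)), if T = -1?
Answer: -2772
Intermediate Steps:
28*(-100 + x(T)) = 28*(-100 + (-1)**2) = 28*(-100 + 1) = 28*(-99) = -2772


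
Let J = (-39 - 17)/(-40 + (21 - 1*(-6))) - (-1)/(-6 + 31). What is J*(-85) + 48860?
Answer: 3151879/65 ≈ 48490.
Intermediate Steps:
J = 1413/325 (J = -56/(-40 + (21 + 6)) - (-1)/25 = -56/(-40 + 27) - (-1)/25 = -56/(-13) - 1*(-1/25) = -56*(-1/13) + 1/25 = 56/13 + 1/25 = 1413/325 ≈ 4.3477)
J*(-85) + 48860 = (1413/325)*(-85) + 48860 = -24021/65 + 48860 = 3151879/65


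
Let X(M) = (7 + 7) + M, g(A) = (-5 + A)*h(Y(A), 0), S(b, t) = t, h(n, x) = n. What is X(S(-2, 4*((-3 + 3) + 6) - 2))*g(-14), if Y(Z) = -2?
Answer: 1368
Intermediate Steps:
g(A) = 10 - 2*A (g(A) = (-5 + A)*(-2) = 10 - 2*A)
X(M) = 14 + M
X(S(-2, 4*((-3 + 3) + 6) - 2))*g(-14) = (14 + (4*((-3 + 3) + 6) - 2))*(10 - 2*(-14)) = (14 + (4*(0 + 6) - 2))*(10 + 28) = (14 + (4*6 - 2))*38 = (14 + (24 - 2))*38 = (14 + 22)*38 = 36*38 = 1368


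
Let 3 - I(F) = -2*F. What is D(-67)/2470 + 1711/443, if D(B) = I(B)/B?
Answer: 283211423/73312070 ≈ 3.8631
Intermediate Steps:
I(F) = 3 + 2*F (I(F) = 3 - (-2)*F = 3 + 2*F)
D(B) = (3 + 2*B)/B
D(-67)/2470 + 1711/443 = (2 + 3/(-67))/2470 + 1711/443 = (2 + 3*(-1/67))*(1/2470) + 1711*(1/443) = (2 - 3/67)*(1/2470) + 1711/443 = (131/67)*(1/2470) + 1711/443 = 131/165490 + 1711/443 = 283211423/73312070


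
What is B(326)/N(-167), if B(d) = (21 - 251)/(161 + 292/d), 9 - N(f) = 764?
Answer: 7498/3984739 ≈ 0.0018817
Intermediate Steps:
N(f) = -755 (N(f) = 9 - 1*764 = 9 - 764 = -755)
B(d) = -230/(161 + 292/d)
B(326)/N(-167) = -230*326/(292 + 161*326)/(-755) = -230*326/(292 + 52486)*(-1/755) = -230*326/52778*(-1/755) = -230*326*1/52778*(-1/755) = -37490/26389*(-1/755) = 7498/3984739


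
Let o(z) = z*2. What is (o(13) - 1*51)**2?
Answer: 625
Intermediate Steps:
o(z) = 2*z
(o(13) - 1*51)**2 = (2*13 - 1*51)**2 = (26 - 51)**2 = (-25)**2 = 625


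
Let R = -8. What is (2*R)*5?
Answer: -80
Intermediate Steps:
(2*R)*5 = (2*(-8))*5 = -16*5 = -80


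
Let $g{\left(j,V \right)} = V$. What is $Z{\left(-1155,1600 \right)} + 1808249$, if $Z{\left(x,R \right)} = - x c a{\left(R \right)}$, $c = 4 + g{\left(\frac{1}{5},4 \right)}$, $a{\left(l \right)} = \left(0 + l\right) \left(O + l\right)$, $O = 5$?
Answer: $23730128249$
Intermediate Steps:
$a{\left(l \right)} = l \left(5 + l\right)$ ($a{\left(l \right)} = \left(0 + l\right) \left(5 + l\right) = l \left(5 + l\right)$)
$c = 8$ ($c = 4 + 4 = 8$)
$Z{\left(x,R \right)} = - 8 R x \left(5 + R\right)$ ($Z{\left(x,R \right)} = - x 8 R \left(5 + R\right) = - 8 x R \left(5 + R\right) = - 8 R x \left(5 + R\right)$)
$Z{\left(-1155,1600 \right)} + 1808249 = \left(-8\right) 1600 \left(-1155\right) \left(5 + 1600\right) + 1808249 = \left(-8\right) 1600 \left(-1155\right) 1605 + 1808249 = 23728320000 + 1808249 = 23730128249$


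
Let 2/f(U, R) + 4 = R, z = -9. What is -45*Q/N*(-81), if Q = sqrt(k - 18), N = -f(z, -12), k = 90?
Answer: 174960*sqrt(2) ≈ 2.4743e+5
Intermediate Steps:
f(U, R) = 2/(-4 + R)
N = 1/8 (N = -2/(-4 - 12) = -2/(-16) = -2*(-1)/16 = -1*(-1/8) = 1/8 ≈ 0.12500)
Q = 6*sqrt(2) (Q = sqrt(90 - 18) = sqrt(72) = 6*sqrt(2) ≈ 8.4853)
-45*Q/N*(-81) = -45*6*sqrt(2)/1/8*(-81) = -45*6*sqrt(2)*8*(-81) = -2160*sqrt(2)*(-81) = 174960*sqrt(2)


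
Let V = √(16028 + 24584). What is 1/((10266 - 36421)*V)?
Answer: -√10153/531103430 ≈ -1.8972e-7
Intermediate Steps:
V = 2*√10153 (V = √40612 = 2*√10153 ≈ 201.52)
1/((10266 - 36421)*V) = 1/((10266 - 36421)*((2*√10153))) = (√10153/20306)/(-26155) = -√10153/531103430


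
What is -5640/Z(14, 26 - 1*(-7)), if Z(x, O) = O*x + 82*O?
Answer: -235/132 ≈ -1.7803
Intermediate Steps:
Z(x, O) = 82*O + O*x
-5640/Z(14, 26 - 1*(-7)) = -5640*1/((26 - 1*(-7))*(82 + 14)) = -5640*1/(96*(26 + 7)) = -5640/(33*96) = -5640/3168 = -5640*1/3168 = -235/132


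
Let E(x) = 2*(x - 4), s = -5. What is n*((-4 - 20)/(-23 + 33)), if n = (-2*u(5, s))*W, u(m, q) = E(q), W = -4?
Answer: 1728/5 ≈ 345.60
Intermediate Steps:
E(x) = -8 + 2*x (E(x) = 2*(-4 + x) = -8 + 2*x)
u(m, q) = -8 + 2*q
n = -144 (n = -2*(-8 + 2*(-5))*(-4) = -2*(-8 - 10)*(-4) = -2*(-18)*(-4) = 36*(-4) = -144)
n*((-4 - 20)/(-23 + 33)) = -144*(-4 - 20)/(-23 + 33) = -(-3456)/10 = -144*(-12/5) = 1728/5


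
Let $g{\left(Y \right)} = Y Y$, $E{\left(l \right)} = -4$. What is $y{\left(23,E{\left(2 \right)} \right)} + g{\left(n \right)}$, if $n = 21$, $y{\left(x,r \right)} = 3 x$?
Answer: $510$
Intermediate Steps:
$g{\left(Y \right)} = Y^{2}$
$y{\left(23,E{\left(2 \right)} \right)} + g{\left(n \right)} = 3 \cdot 23 + 21^{2} = 69 + 441 = 510$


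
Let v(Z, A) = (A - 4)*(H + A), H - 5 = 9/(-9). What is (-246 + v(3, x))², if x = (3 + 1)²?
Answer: 36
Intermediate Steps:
H = 4 (H = 5 + 9/(-9) = 5 + 9*(-⅑) = 5 - 1 = 4)
x = 16 (x = 4² = 16)
v(Z, A) = (-4 + A)*(4 + A) (v(Z, A) = (A - 4)*(4 + A) = (-4 + A)*(4 + A))
(-246 + v(3, x))² = (-246 + (-16 + 16²))² = (-246 + (-16 + 256))² = (-246 + 240)² = (-6)² = 36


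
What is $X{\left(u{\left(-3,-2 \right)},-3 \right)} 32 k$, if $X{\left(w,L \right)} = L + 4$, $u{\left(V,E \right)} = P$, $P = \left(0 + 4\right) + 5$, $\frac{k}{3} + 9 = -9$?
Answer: $-1728$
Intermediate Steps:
$k = -54$ ($k = -27 + 3 \left(-9\right) = -27 - 27 = -54$)
$P = 9$ ($P = 4 + 5 = 9$)
$u{\left(V,E \right)} = 9$
$X{\left(w,L \right)} = 4 + L$
$X{\left(u{\left(-3,-2 \right)},-3 \right)} 32 k = \left(4 - 3\right) 32 \left(-54\right) = 1 \cdot 32 \left(-54\right) = 32 \left(-54\right) = -1728$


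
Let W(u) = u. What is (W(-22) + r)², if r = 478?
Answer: 207936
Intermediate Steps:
(W(-22) + r)² = (-22 + 478)² = 456² = 207936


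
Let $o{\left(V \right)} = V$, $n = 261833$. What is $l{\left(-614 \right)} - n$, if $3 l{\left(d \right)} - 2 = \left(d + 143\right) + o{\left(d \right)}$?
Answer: $-262194$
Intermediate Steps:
$l{\left(d \right)} = \frac{145}{3} + \frac{2 d}{3}$ ($l{\left(d \right)} = \frac{2}{3} + \frac{\left(d + 143\right) + d}{3} = \frac{2}{3} + \frac{\left(143 + d\right) + d}{3} = \frac{2}{3} + \frac{143 + 2 d}{3} = \frac{2}{3} + \left(\frac{143}{3} + \frac{2 d}{3}\right) = \frac{145}{3} + \frac{2 d}{3}$)
$l{\left(-614 \right)} - n = \left(\frac{145}{3} + \frac{2}{3} \left(-614\right)\right) - 261833 = \left(\frac{145}{3} - \frac{1228}{3}\right) - 261833 = -361 - 261833 = -262194$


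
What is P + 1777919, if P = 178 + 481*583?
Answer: 2058520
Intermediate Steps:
P = 280601 (P = 178 + 280423 = 280601)
P + 1777919 = 280601 + 1777919 = 2058520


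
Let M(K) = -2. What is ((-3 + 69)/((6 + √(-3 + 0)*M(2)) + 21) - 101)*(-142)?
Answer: 3458126/247 - 6248*I*√3/247 ≈ 14001.0 - 43.813*I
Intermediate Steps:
((-3 + 69)/((6 + √(-3 + 0)*M(2)) + 21) - 101)*(-142) = ((-3 + 69)/((6 + √(-3 + 0)*(-2)) + 21) - 101)*(-142) = (66/((6 + √(-3)*(-2)) + 21) - 101)*(-142) = (66/((6 + (I*√3)*(-2)) + 21) - 101)*(-142) = (66/((6 - 2*I*√3) + 21) - 101)*(-142) = (66/(27 - 2*I*√3) - 101)*(-142) = (-101 + 66/(27 - 2*I*√3))*(-142) = 14342 - 9372/(27 - 2*I*√3)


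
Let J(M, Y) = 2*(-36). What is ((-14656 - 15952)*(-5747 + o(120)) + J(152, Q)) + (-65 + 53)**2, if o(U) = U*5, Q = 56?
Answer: 157539448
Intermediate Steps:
o(U) = 5*U
J(M, Y) = -72
((-14656 - 15952)*(-5747 + o(120)) + J(152, Q)) + (-65 + 53)**2 = ((-14656 - 15952)*(-5747 + 5*120) - 72) + (-65 + 53)**2 = (-30608*(-5747 + 600) - 72) + (-12)**2 = (-30608*(-5147) - 72) + 144 = (157539376 - 72) + 144 = 157539304 + 144 = 157539448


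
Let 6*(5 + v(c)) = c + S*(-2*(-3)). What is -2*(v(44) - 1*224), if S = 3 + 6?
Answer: 1276/3 ≈ 425.33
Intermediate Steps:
S = 9
v(c) = 4 + c/6 (v(c) = -5 + (c + 9*(-2*(-3)))/6 = -5 + (c + 9*6)/6 = -5 + (c + 54)/6 = -5 + (54 + c)/6 = -5 + (9 + c/6) = 4 + c/6)
-2*(v(44) - 1*224) = -2*((4 + (⅙)*44) - 1*224) = -2*((4 + 22/3) - 224) = -2*(34/3 - 224) = -2*(-638/3) = 1276/3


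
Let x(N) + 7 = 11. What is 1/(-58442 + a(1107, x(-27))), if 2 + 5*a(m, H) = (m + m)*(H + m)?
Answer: 5/2167542 ≈ 2.3068e-6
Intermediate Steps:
x(N) = 4 (x(N) = -7 + 11 = 4)
a(m, H) = -⅖ + 2*m*(H + m)/5 (a(m, H) = -⅖ + ((m + m)*(H + m))/5 = -⅖ + ((2*m)*(H + m))/5 = -⅖ + (2*m*(H + m))/5 = -⅖ + 2*m*(H + m)/5)
1/(-58442 + a(1107, x(-27))) = 1/(-58442 + (-⅖ + (⅖)*1107² + (⅖)*4*1107)) = 1/(-58442 + (-⅖ + (⅖)*1225449 + 8856/5)) = 1/(-58442 + (-⅖ + 2450898/5 + 8856/5)) = 1/(-58442 + 2459752/5) = 1/(2167542/5) = 5/2167542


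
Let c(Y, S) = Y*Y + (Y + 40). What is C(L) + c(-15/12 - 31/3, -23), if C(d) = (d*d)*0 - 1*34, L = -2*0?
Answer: 18517/144 ≈ 128.59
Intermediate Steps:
L = 0
C(d) = -34 (C(d) = d²*0 - 34 = 0 - 34 = -34)
c(Y, S) = 40 + Y + Y² (c(Y, S) = Y² + (40 + Y) = 40 + Y + Y²)
C(L) + c(-15/12 - 31/3, -23) = -34 + (40 + (-15/12 - 31/3) + (-15/12 - 31/3)²) = -34 + (40 + (-15*1/12 - 31*⅓) + (-15*1/12 - 31*⅓)²) = -34 + (40 + (-5/4 - 31/3) + (-5/4 - 31/3)²) = -34 + (40 - 139/12 + (-139/12)²) = -34 + (40 - 139/12 + 19321/144) = -34 + 23413/144 = 18517/144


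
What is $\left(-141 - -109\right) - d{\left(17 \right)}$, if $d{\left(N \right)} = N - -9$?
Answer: $-58$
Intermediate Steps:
$d{\left(N \right)} = 9 + N$ ($d{\left(N \right)} = N + 9 = 9 + N$)
$\left(-141 - -109\right) - d{\left(17 \right)} = \left(-141 - -109\right) - \left(9 + 17\right) = \left(-141 + 109\right) - 26 = -32 - 26 = -58$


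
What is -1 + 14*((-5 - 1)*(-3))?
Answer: 251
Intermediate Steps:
-1 + 14*((-5 - 1)*(-3)) = -1 + 14*(-6*(-3)) = -1 + 14*18 = -1 + 252 = 251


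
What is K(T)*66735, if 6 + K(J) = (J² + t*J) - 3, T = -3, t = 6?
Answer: -1201230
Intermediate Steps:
K(J) = -9 + J² + 6*J (K(J) = -6 + ((J² + 6*J) - 3) = -6 + (-3 + J² + 6*J) = -9 + J² + 6*J)
K(T)*66735 = (-9 + (-3)² + 6*(-3))*66735 = (-9 + 9 - 18)*66735 = -18*66735 = -1201230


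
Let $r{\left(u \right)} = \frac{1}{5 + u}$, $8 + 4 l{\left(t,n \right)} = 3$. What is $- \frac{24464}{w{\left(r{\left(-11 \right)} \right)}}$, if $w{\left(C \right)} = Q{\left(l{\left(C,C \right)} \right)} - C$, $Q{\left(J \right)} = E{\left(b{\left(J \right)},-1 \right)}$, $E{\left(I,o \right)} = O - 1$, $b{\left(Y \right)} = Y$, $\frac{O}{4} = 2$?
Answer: $- \frac{146784}{43} \approx -3413.6$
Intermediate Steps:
$O = 8$ ($O = 4 \cdot 2 = 8$)
$l{\left(t,n \right)} = - \frac{5}{4}$ ($l{\left(t,n \right)} = -2 + \frac{1}{4} \cdot 3 = -2 + \frac{3}{4} = - \frac{5}{4}$)
$E{\left(I,o \right)} = 7$ ($E{\left(I,o \right)} = 8 - 1 = 7$)
$Q{\left(J \right)} = 7$
$w{\left(C \right)} = 7 - C$
$- \frac{24464}{w{\left(r{\left(-11 \right)} \right)}} = - \frac{24464}{7 - \frac{1}{5 - 11}} = - \frac{24464}{7 - \frac{1}{-6}} = - \frac{24464}{7 - - \frac{1}{6}} = - \frac{24464}{7 + \frac{1}{6}} = - \frac{24464}{\frac{43}{6}} = \left(-24464\right) \frac{6}{43} = - \frac{146784}{43}$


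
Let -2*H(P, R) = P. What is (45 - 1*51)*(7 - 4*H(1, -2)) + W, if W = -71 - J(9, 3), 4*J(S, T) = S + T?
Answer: -128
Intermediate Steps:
J(S, T) = S/4 + T/4 (J(S, T) = (S + T)/4 = S/4 + T/4)
H(P, R) = -P/2
W = -74 (W = -71 - ((¼)*9 + (¼)*3) = -71 - (9/4 + ¾) = -71 - 1*3 = -71 - 3 = -74)
(45 - 1*51)*(7 - 4*H(1, -2)) + W = (45 - 1*51)*(7 - (-2)) - 74 = (45 - 51)*(7 - 4*(-½)) - 74 = -6*(7 + 2) - 74 = -6*9 - 74 = -54 - 74 = -128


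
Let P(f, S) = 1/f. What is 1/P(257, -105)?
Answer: 257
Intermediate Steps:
1/P(257, -105) = 1/(1/257) = 257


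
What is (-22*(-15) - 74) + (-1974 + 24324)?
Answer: 22606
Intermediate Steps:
(-22*(-15) - 74) + (-1974 + 24324) = (330 - 74) + 22350 = 256 + 22350 = 22606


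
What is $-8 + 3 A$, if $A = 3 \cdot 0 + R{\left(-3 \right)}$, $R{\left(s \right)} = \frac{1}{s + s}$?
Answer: $- \frac{17}{2} \approx -8.5$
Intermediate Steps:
$R{\left(s \right)} = \frac{1}{2 s}$
$A = - \frac{1}{6}$ ($A = 3 \cdot 0 + \frac{1}{2 \left(-3\right)} = 0 + \frac{1}{2} \left(- \frac{1}{3}\right) = 0 - \frac{1}{6} = - \frac{1}{6} \approx -0.16667$)
$-8 + 3 A = -8 + 3 \left(- \frac{1}{6}\right) = -8 - \frac{1}{2} = - \frac{17}{2}$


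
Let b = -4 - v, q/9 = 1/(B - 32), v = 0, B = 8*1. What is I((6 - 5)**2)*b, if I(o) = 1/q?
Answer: 32/3 ≈ 10.667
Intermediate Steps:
B = 8
q = -3/8 (q = 9/(8 - 32) = 9/(-24) = 9*(-1/24) = -3/8 ≈ -0.37500)
b = -4 (b = -4 - 1*0 = -4 + 0 = -4)
I(o) = -8/3 (I(o) = 1/(-3/8) = -8/3)
I((6 - 5)**2)*b = -8/3*(-4) = 32/3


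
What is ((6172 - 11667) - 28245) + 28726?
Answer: -5014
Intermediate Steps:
((6172 - 11667) - 28245) + 28726 = (-5495 - 28245) + 28726 = -33740 + 28726 = -5014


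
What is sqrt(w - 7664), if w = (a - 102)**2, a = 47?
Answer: I*sqrt(4639) ≈ 68.11*I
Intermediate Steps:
w = 3025 (w = (47 - 102)**2 = (-55)**2 = 3025)
sqrt(w - 7664) = sqrt(3025 - 7664) = sqrt(-4639) = I*sqrt(4639)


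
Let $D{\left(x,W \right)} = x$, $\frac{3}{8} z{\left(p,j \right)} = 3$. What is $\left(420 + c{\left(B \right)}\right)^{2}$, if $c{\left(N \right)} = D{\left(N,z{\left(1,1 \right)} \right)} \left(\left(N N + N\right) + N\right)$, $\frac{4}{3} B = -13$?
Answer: $\frac{410913441}{4096} \approx 1.0032 \cdot 10^{5}$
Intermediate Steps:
$B = - \frac{39}{4}$ ($B = \frac{3}{4} \left(-13\right) = - \frac{39}{4} \approx -9.75$)
$z{\left(p,j \right)} = 8$ ($z{\left(p,j \right)} = \frac{8}{3} \cdot 3 = 8$)
$c{\left(N \right)} = N \left(N^{2} + 2 N\right)$ ($c{\left(N \right)} = N \left(\left(N N + N\right) + N\right) = N \left(\left(N^{2} + N\right) + N\right) = N \left(\left(N + N^{2}\right) + N\right) = N \left(N^{2} + 2 N\right)$)
$\left(420 + c{\left(B \right)}\right)^{2} = \left(420 + \left(- \frac{39}{4}\right)^{2} \left(2 - \frac{39}{4}\right)\right)^{2} = \left(420 + \frac{1521}{16} \left(- \frac{31}{4}\right)\right)^{2} = \left(420 - \frac{47151}{64}\right)^{2} = \left(- \frac{20271}{64}\right)^{2} = \frac{410913441}{4096}$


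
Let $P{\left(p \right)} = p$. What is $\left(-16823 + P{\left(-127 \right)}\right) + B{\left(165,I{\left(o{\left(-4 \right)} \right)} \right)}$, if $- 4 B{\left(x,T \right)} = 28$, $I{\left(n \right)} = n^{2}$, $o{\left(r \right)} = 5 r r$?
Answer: $-16957$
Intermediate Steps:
$o{\left(r \right)} = 5 r^{2}$
$B{\left(x,T \right)} = -7$ ($B{\left(x,T \right)} = \left(- \frac{1}{4}\right) 28 = -7$)
$\left(-16823 + P{\left(-127 \right)}\right) + B{\left(165,I{\left(o{\left(-4 \right)} \right)} \right)} = \left(-16823 - 127\right) - 7 = -16950 - 7 = -16957$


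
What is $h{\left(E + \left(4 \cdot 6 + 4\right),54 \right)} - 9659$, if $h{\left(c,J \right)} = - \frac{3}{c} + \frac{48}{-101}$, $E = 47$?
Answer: $- \frac{24390276}{2525} \approx -9659.5$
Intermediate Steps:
$h{\left(c,J \right)} = - \frac{48}{101} - \frac{3}{c}$ ($h{\left(c,J \right)} = - \frac{3}{c} + 48 \left(- \frac{1}{101}\right) = - \frac{3}{c} - \frac{48}{101} = - \frac{48}{101} - \frac{3}{c}$)
$h{\left(E + \left(4 \cdot 6 + 4\right),54 \right)} - 9659 = \left(- \frac{48}{101} - \frac{3}{47 + \left(4 \cdot 6 + 4\right)}\right) - 9659 = \left(- \frac{48}{101} - \frac{3}{47 + \left(24 + 4\right)}\right) - 9659 = \left(- \frac{48}{101} - \frac{3}{47 + 28}\right) - 9659 = \left(- \frac{48}{101} - \frac{3}{75}\right) - 9659 = \left(- \frac{48}{101} - \frac{1}{25}\right) - 9659 = - \frac{1301}{2525} - 9659 = - \frac{24390276}{2525}$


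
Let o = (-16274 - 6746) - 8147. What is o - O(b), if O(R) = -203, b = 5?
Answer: -30964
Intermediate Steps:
o = -31167 (o = -23020 - 8147 = -31167)
o - O(b) = -31167 - 1*(-203) = -31167 + 203 = -30964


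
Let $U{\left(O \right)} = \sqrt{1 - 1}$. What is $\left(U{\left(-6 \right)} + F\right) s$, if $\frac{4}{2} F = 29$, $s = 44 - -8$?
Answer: $754$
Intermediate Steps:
$s = 52$ ($s = 44 + 8 = 52$)
$U{\left(O \right)} = 0$ ($U{\left(O \right)} = \sqrt{0} = 0$)
$F = \frac{29}{2}$ ($F = \frac{1}{2} \cdot 29 = \frac{29}{2} \approx 14.5$)
$\left(U{\left(-6 \right)} + F\right) s = \left(0 + \frac{29}{2}\right) 52 = \frac{29}{2} \cdot 52 = 754$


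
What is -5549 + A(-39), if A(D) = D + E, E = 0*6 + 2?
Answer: -5586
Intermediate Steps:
E = 2 (E = 0 + 2 = 2)
A(D) = 2 + D (A(D) = D + 2 = 2 + D)
-5549 + A(-39) = -5549 + (2 - 39) = -5549 - 37 = -5586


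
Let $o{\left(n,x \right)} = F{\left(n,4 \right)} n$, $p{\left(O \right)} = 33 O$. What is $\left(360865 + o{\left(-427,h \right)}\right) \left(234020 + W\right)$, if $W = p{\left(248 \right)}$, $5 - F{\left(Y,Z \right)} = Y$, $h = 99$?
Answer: $42725027804$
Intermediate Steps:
$F{\left(Y,Z \right)} = 5 - Y$
$W = 8184$ ($W = 33 \cdot 248 = 8184$)
$o{\left(n,x \right)} = n \left(5 - n\right)$ ($o{\left(n,x \right)} = \left(5 - n\right) n = n \left(5 - n\right)$)
$\left(360865 + o{\left(-427,h \right)}\right) \left(234020 + W\right) = \left(360865 - 427 \left(5 - -427\right)\right) \left(234020 + 8184\right) = \left(360865 - 427 \left(5 + 427\right)\right) 242204 = \left(360865 - 184464\right) 242204 = 176401 \cdot 242204 = 42725027804$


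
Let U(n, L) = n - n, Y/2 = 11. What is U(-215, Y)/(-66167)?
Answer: 0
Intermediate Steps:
Y = 22 (Y = 2*11 = 22)
U(n, L) = 0
U(-215, Y)/(-66167) = 0/(-66167) = 0*(-1/66167) = 0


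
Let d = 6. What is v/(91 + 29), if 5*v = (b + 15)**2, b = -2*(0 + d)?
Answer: 3/200 ≈ 0.015000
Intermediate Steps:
b = -12 (b = -2*(0 + 6) = -2*6 = -12)
v = 9/5 (v = (-12 + 15)**2/5 = (1/5)*3**2 = (1/5)*9 = 9/5 ≈ 1.8000)
v/(91 + 29) = (9/5)/(91 + 29) = (9/5)/120 = (1/120)*(9/5) = 3/200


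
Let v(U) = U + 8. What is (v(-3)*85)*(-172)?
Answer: -73100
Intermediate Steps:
v(U) = 8 + U
(v(-3)*85)*(-172) = ((8 - 3)*85)*(-172) = (5*85)*(-172) = 425*(-172) = -73100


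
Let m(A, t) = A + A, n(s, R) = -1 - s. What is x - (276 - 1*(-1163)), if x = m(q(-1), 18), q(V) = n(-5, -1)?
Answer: -1431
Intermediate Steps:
q(V) = 4 (q(V) = -1 - 1*(-5) = -1 + 5 = 4)
m(A, t) = 2*A
x = 8 (x = 2*4 = 8)
x - (276 - 1*(-1163)) = 8 - (276 - 1*(-1163)) = 8 - (276 + 1163) = 8 - 1*1439 = 8 - 1439 = -1431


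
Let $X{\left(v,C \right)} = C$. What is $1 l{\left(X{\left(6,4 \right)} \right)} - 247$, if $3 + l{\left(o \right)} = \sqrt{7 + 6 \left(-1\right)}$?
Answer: $-249$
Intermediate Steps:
$l{\left(o \right)} = -2$ ($l{\left(o \right)} = -3 + \sqrt{7 + 6 \left(-1\right)} = -3 + \sqrt{7 - 6} = -3 + \sqrt{1} = -3 + 1 = -2$)
$1 l{\left(X{\left(6,4 \right)} \right)} - 247 = 1 \left(-2\right) - 247 = -2 - 247 = -249$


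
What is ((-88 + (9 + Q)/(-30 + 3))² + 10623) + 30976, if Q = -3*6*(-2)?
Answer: 446752/9 ≈ 49639.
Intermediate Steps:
Q = 36 (Q = -18*(-2) = 36)
((-88 + (9 + Q)/(-30 + 3))² + 10623) + 30976 = ((-88 + (9 + 36)/(-30 + 3))² + 10623) + 30976 = ((-88 + 45/(-27))² + 10623) + 30976 = ((-88 + 45*(-1/27))² + 10623) + 30976 = ((-88 - 5/3)² + 10623) + 30976 = ((-269/3)² + 10623) + 30976 = (72361/9 + 10623) + 30976 = 167968/9 + 30976 = 446752/9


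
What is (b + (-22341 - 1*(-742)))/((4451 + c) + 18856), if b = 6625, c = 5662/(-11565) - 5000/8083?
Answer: -1399767947730/2178632321819 ≈ -0.64250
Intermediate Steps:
c = -103590946/93479895 (c = 5662*(-1/11565) - 5000*1/8083 = -5662/11565 - 5000/8083 = -103590946/93479895 ≈ -1.1082)
(b + (-22341 - 1*(-742)))/((4451 + c) + 18856) = (6625 + (-22341 - 1*(-742)))/((4451 - 103590946/93479895) + 18856) = (6625 + (-22341 + 742))/(415975421699/93479895 + 18856) = (6625 - 21599)/(2178632321819/93479895) = -14974*93479895/2178632321819 = -1399767947730/2178632321819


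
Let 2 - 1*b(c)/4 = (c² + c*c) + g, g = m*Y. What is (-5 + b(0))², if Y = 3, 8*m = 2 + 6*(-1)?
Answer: 81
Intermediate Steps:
m = -½ (m = (2 + 6*(-1))/8 = (2 - 6)/8 = (⅛)*(-4) = -½ ≈ -0.50000)
g = -3/2 (g = -½*3 = -3/2 ≈ -1.5000)
b(c) = 14 - 8*c² (b(c) = 8 - 4*((c² + c*c) - 3/2) = 8 - 4*((c² + c²) - 3/2) = 8 - 4*(2*c² - 3/2) = 8 - 4*(-3/2 + 2*c²) = 8 + (6 - 8*c²) = 14 - 8*c²)
(-5 + b(0))² = (-5 + (14 - 8*0²))² = (-5 + (14 - 8*0))² = (-5 + (14 + 0))² = (-5 + 14)² = 9² = 81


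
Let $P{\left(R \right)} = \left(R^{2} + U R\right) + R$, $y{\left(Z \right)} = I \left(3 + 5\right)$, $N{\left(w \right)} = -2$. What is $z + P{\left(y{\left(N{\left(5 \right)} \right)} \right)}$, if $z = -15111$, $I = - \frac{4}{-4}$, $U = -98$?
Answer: $-15823$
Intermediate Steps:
$I = 1$ ($I = \left(-4\right) \left(- \frac{1}{4}\right) = 1$)
$y{\left(Z \right)} = 8$ ($y{\left(Z \right)} = 1 \left(3 + 5\right) = 1 \cdot 8 = 8$)
$P{\left(R \right)} = R^{2} - 97 R$ ($P{\left(R \right)} = \left(R^{2} - 98 R\right) + R = R^{2} - 97 R$)
$z + P{\left(y{\left(N{\left(5 \right)} \right)} \right)} = -15111 + 8 \left(-97 + 8\right) = -15111 + 8 \left(-89\right) = -15111 - 712 = -15823$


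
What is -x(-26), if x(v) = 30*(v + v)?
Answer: 1560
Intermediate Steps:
x(v) = 60*v (x(v) = 30*(2*v) = 60*v)
-x(-26) = -60*(-26) = -1*(-1560) = 1560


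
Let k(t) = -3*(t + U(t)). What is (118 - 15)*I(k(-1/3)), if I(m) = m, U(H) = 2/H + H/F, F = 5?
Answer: 9888/5 ≈ 1977.6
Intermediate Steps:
U(H) = 2/H + H/5
k(t) = -6/t - 18*t/5 (k(t) = -3*(t + (2/t + t/5)) = -3*(2/t + 6*t/5) = -6/t - 18*t/5)
(118 - 15)*I(k(-1/3)) = (118 - 15)*(-6/((-1/3)) - (-18)/(5*3)) = 103*(-6/((-1*⅓)) - (-18)/(5*3)) = 103*(-6/(-⅓) - 18/5*(-⅓)) = 103*(-6*(-3) + 6/5) = 103*(18 + 6/5) = 103*(96/5) = 9888/5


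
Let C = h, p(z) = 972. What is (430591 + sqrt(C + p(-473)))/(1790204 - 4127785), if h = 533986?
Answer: -430591/2337581 - sqrt(534958)/2337581 ≈ -0.18452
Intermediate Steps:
C = 533986
(430591 + sqrt(C + p(-473)))/(1790204 - 4127785) = (430591 + sqrt(533986 + 972))/(1790204 - 4127785) = (430591 + sqrt(534958))/(-2337581) = (430591 + sqrt(534958))*(-1/2337581) = -430591/2337581 - sqrt(534958)/2337581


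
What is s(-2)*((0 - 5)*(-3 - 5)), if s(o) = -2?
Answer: -80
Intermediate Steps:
s(-2)*((0 - 5)*(-3 - 5)) = -2*(0 - 5)*(-3 - 5) = -(-10)*(-8) = -2*40 = -80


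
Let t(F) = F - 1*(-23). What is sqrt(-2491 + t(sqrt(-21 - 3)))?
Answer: sqrt(-2468 + 2*I*sqrt(6)) ≈ 0.0493 + 49.679*I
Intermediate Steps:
t(F) = 23 + F (t(F) = F + 23 = 23 + F)
sqrt(-2491 + t(sqrt(-21 - 3))) = sqrt(-2491 + (23 + sqrt(-21 - 3))) = sqrt(-2491 + (23 + sqrt(-24))) = sqrt(-2491 + (23 + 2*I*sqrt(6))) = sqrt(-2468 + 2*I*sqrt(6))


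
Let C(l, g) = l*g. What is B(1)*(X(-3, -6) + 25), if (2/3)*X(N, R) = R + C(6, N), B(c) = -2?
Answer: 22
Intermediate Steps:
C(l, g) = g*l
X(N, R) = 9*N + 3*R/2 (X(N, R) = 3*(R + N*6)/2 = 3*(R + 6*N)/2 = 9*N + 3*R/2)
B(1)*(X(-3, -6) + 25) = -2*((9*(-3) + (3/2)*(-6)) + 25) = -2*((-27 - 9) + 25) = -2*(-36 + 25) = -2*(-11) = 22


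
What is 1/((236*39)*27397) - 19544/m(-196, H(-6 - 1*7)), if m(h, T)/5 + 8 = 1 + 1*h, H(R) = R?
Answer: 704036270641/36563488260 ≈ 19.255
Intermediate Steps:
m(h, T) = -35 + 5*h (m(h, T) = -40 + 5*(1 + 1*h) = -40 + 5*(1 + h) = -40 + (5 + 5*h) = -35 + 5*h)
1/((236*39)*27397) - 19544/m(-196, H(-6 - 1*7)) = 1/((236*39)*27397) - 19544/(-35 + 5*(-196)) = (1/27397)/9204 - 19544/(-35 - 980) = (1/9204)*(1/27397) - 19544/(-1015) = 1/252161988 - 19544*(-1/1015) = 1/252161988 + 2792/145 = 704036270641/36563488260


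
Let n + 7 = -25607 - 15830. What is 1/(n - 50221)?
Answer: -1/91665 ≈ -1.0909e-5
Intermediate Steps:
n = -41444 (n = -7 + (-25607 - 15830) = -7 - 41437 = -41444)
1/(n - 50221) = 1/(-41444 - 50221) = 1/(-91665) = -1/91665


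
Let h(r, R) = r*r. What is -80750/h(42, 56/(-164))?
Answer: -40375/882 ≈ -45.777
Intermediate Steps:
h(r, R) = r²
-80750/h(42, 56/(-164)) = -80750/(42²) = -80750/1764 = -80750*1/1764 = -40375/882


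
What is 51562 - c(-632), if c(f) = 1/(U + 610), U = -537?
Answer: 3764025/73 ≈ 51562.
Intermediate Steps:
c(f) = 1/73 (c(f) = 1/(-537 + 610) = 1/73)
51562 - c(-632) = 51562 - 1*1/73 = 51562 - 1/73 = 3764025/73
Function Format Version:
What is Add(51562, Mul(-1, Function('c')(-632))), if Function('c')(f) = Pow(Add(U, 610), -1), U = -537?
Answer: Rational(3764025, 73) ≈ 51562.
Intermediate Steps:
Function('c')(f) = Rational(1, 73) (Function('c')(f) = Pow(Add(-537, 610), -1) = Pow(73, -1) = Rational(1, 73))
Add(51562, Mul(-1, Function('c')(-632))) = Add(51562, Mul(-1, Rational(1, 73))) = Add(51562, Rational(-1, 73)) = Rational(3764025, 73)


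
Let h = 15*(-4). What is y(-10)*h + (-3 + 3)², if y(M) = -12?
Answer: 720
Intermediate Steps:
h = -60
y(-10)*h + (-3 + 3)² = -12*(-60) + (-3 + 3)² = 720 + 0² = 720 + 0 = 720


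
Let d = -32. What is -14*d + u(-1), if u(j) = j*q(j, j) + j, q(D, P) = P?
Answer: 448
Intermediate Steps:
u(j) = j + j² (u(j) = j*j + j = j² + j = j + j²)
-14*d + u(-1) = -14*(-32) - (1 - 1) = 448 - 1*0 = 448 + 0 = 448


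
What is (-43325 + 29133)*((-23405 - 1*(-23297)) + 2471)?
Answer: -33535696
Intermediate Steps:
(-43325 + 29133)*((-23405 - 1*(-23297)) + 2471) = -14192*((-23405 + 23297) + 2471) = -14192*(-108 + 2471) = -14192*2363 = -33535696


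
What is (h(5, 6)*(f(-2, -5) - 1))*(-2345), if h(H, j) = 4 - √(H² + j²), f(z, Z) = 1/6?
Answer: 23450/3 - 11725*√61/6 ≈ -7445.9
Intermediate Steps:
f(z, Z) = ⅙
(h(5, 6)*(f(-2, -5) - 1))*(-2345) = ((4 - √(5² + 6²))*(⅙ - 1))*(-2345) = ((4 - √(25 + 36))*(-⅚))*(-2345) = ((4 - √61)*(-⅚))*(-2345) = (-10/3 + 5*√61/6)*(-2345) = 23450/3 - 11725*√61/6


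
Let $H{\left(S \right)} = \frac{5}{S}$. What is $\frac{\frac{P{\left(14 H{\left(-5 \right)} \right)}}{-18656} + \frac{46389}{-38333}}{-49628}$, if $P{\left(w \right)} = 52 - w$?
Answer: $\frac{39452871}{1613226825152} \approx 2.4456 \cdot 10^{-5}$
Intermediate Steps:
$\frac{\frac{P{\left(14 H{\left(-5 \right)} \right)}}{-18656} + \frac{46389}{-38333}}{-49628} = \frac{\frac{52 - 14 \frac{5}{-5}}{-18656} + \frac{46389}{-38333}}{-49628} = \left(\left(52 - 14 \cdot 5 \left(- \frac{1}{5}\right)\right) \left(- \frac{1}{18656}\right) + 46389 \left(- \frac{1}{38333}\right)\right) \left(- \frac{1}{49628}\right) = \left(\left(52 - 14 \left(-1\right)\right) \left(- \frac{1}{18656}\right) - \frac{46389}{38333}\right) \left(- \frac{1}{49628}\right) = \left(\left(52 - -14\right) \left(- \frac{1}{18656}\right) - \frac{46389}{38333}\right) \left(- \frac{1}{49628}\right) = \left(\left(52 + 14\right) \left(- \frac{1}{18656}\right) - \frac{46389}{38333}\right) \left(- \frac{1}{49628}\right) = \left(66 \left(- \frac{1}{18656}\right) - \frac{46389}{38333}\right) \left(- \frac{1}{49628}\right) = \left(- \frac{3}{848} - \frac{46389}{38333}\right) \left(- \frac{1}{49628}\right) = \left(- \frac{39452871}{32506384}\right) \left(- \frac{1}{49628}\right) = \frac{39452871}{1613226825152}$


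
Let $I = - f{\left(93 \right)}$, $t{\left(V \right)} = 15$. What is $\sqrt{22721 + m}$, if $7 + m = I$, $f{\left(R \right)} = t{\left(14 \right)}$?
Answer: $\sqrt{22699} \approx 150.66$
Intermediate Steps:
$f{\left(R \right)} = 15$
$I = -15$ ($I = \left(-1\right) 15 = -15$)
$m = -22$ ($m = -7 - 15 = -22$)
$\sqrt{22721 + m} = \sqrt{22721 - 22} = \sqrt{22699}$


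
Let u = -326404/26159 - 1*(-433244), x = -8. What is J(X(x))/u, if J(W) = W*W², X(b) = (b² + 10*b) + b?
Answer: -1255632/39350359 ≈ -0.031909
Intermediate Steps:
X(b) = b² + 11*b
u = 11332903392/26159 (u = -326404*1/26159 + 433244 = -326404/26159 + 433244 = 11332903392/26159 ≈ 4.3323e+5)
J(W) = W³
J(X(x))/u = (-8*(11 - 8))³/(11332903392/26159) = (-8*3)³*(26159/11332903392) = (-24)³*(26159/11332903392) = -13824*26159/11332903392 = -1255632/39350359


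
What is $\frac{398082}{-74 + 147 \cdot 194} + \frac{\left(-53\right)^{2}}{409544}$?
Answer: $\frac{40777998451}{2912267384} \approx 14.002$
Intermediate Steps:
$\frac{398082}{-74 + 147 \cdot 194} + \frac{\left(-53\right)^{2}}{409544} = \frac{398082}{-74 + 28518} + 2809 \cdot \frac{1}{409544} = \frac{398082}{28444} + \frac{2809}{409544} = 398082 \cdot \frac{1}{28444} + \frac{2809}{409544} = \frac{199041}{14222} + \frac{2809}{409544} = \frac{40777998451}{2912267384}$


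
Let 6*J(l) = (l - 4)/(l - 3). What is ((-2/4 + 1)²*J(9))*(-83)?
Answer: -415/144 ≈ -2.8819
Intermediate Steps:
J(l) = (-4 + l)/(6*(-3 + l)) (J(l) = ((l - 4)/(l - 3))/6 = ((-4 + l)/(-3 + l))/6 = (-4 + l)/(6*(-3 + l)))
((-2/4 + 1)²*J(9))*(-83) = ((-2/4 + 1)²*((-4 + 9)/(6*(-3 + 9))))*(-83) = ((-2*¼ + 1)²*((⅙)*5/6))*(-83) = ((-½ + 1)²*((⅙)*(⅙)*5))*(-83) = ((½)²*(5/36))*(-83) = ((¼)*(5/36))*(-83) = (5/144)*(-83) = -415/144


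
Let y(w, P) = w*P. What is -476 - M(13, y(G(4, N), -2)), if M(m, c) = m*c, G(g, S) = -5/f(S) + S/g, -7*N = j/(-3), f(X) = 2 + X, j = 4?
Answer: -257975/483 ≈ -534.11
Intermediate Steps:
N = 4/21 (N = -4/(7*(-3)) = -4*(-1)/(7*3) = -⅐*(-4/3) = 4/21 ≈ 0.19048)
G(g, S) = -5/(2 + S) + S/g
y(w, P) = P*w
M(m, c) = c*m
-476 - M(13, y(G(4, N), -2)) = -476 - (-2*(-5/(2 + 4/21) + (4/21)/4))*13 = -476 - (-2*(-5/46/21 + (4/21)*(¼)))*13 = -476 - (-2*(-5*21/46 + 1/21))*13 = -476 - (-2*(-105/46 + 1/21))*13 = -476 - (-2*(-2159/966))*13 = -476 - 2159*13/483 = -476 - 1*28067/483 = -476 - 28067/483 = -257975/483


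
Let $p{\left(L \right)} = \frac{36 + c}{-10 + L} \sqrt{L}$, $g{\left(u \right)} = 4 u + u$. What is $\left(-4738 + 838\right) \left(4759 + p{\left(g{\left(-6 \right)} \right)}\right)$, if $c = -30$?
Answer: $-18560100 + 585 i \sqrt{30} \approx -1.856 \cdot 10^{7} + 3204.2 i$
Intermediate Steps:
$g{\left(u \right)} = 5 u$
$p{\left(L \right)} = \frac{6 \sqrt{L}}{-10 + L}$ ($p{\left(L \right)} = \frac{36 - 30}{-10 + L} \sqrt{L} = \frac{6}{-10 + L} \sqrt{L} = \frac{6 \sqrt{L}}{-10 + L}$)
$\left(-4738 + 838\right) \left(4759 + p{\left(g{\left(-6 \right)} \right)}\right) = \left(-4738 + 838\right) \left(4759 + \frac{6 \sqrt{5 \left(-6\right)}}{-10 + 5 \left(-6\right)}\right) = - 3900 \left(4759 + \frac{6 \sqrt{-30}}{-10 - 30}\right) = - 3900 \left(4759 + \frac{6 i \sqrt{30}}{-40}\right) = - 3900 \left(4759 + 6 i \sqrt{30} \left(- \frac{1}{40}\right)\right) = - 3900 \left(4759 - \frac{3 i \sqrt{30}}{20}\right) = -18560100 + 585 i \sqrt{30}$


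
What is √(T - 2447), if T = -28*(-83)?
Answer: I*√123 ≈ 11.091*I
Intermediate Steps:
T = 2324
√(T - 2447) = √(2324 - 2447) = √(-123) = I*√123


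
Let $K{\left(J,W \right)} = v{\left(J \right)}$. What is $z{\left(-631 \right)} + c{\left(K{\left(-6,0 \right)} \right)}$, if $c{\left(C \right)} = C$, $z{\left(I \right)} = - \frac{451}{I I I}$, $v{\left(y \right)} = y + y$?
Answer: $- \frac{3014874641}{251239591} \approx -12.0$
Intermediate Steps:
$v{\left(y \right)} = 2 y$
$K{\left(J,W \right)} = 2 J$
$z{\left(I \right)} = - \frac{451}{I^{3}}$ ($z{\left(I \right)} = - \frac{451}{I^{2} I} = - \frac{451}{I^{3}}$)
$z{\left(-631 \right)} + c{\left(K{\left(-6,0 \right)} \right)} = - \frac{451}{-251239591} + 2 \left(-6\right) = \left(-451\right) \left(- \frac{1}{251239591}\right) - 12 = \frac{451}{251239591} - 12 = - \frac{3014874641}{251239591}$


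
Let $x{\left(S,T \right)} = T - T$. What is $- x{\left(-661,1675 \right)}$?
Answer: $0$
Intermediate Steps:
$x{\left(S,T \right)} = 0$
$- x{\left(-661,1675 \right)} = \left(-1\right) 0 = 0$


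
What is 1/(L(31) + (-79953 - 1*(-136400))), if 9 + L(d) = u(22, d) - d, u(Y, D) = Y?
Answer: 1/56429 ≈ 1.7721e-5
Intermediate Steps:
L(d) = 13 - d (L(d) = -9 + (22 - d) = 13 - d)
1/(L(31) + (-79953 - 1*(-136400))) = 1/((13 - 1*31) + (-79953 - 1*(-136400))) = 1/((13 - 31) + (-79953 + 136400)) = 1/(-18 + 56447) = 1/56429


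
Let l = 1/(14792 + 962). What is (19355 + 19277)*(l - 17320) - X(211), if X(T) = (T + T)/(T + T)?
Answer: -5270549841041/7877 ≈ -6.6911e+8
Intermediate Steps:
X(T) = 1 (X(T) = (2*T)/((2*T)) = (2*T)*(1/(2*T)) = 1)
l = 1/15754 ≈ 6.3476e-5
(19355 + 19277)*(l - 17320) - X(211) = (19355 + 19277)*(1/15754 - 17320) - 1*1 = 38632*(-272859279/15754) - 1 = -5270549833164/7877 - 1 = -5270549841041/7877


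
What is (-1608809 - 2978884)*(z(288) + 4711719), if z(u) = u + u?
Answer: -21618562785435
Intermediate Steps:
z(u) = 2*u
(-1608809 - 2978884)*(z(288) + 4711719) = (-1608809 - 2978884)*(2*288 + 4711719) = -4587693*(576 + 4711719) = -4587693*4712295 = -21618562785435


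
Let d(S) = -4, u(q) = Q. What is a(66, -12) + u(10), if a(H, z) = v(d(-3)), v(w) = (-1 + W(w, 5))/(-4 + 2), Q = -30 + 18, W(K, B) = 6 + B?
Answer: -17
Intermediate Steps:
Q = -12
u(q) = -12
v(w) = -5 (v(w) = (-1 + (6 + 5))/(-4 + 2) = (-1 + 11)/(-2) = 10*(-1/2) = -5)
a(H, z) = -5
a(66, -12) + u(10) = -5 - 12 = -17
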